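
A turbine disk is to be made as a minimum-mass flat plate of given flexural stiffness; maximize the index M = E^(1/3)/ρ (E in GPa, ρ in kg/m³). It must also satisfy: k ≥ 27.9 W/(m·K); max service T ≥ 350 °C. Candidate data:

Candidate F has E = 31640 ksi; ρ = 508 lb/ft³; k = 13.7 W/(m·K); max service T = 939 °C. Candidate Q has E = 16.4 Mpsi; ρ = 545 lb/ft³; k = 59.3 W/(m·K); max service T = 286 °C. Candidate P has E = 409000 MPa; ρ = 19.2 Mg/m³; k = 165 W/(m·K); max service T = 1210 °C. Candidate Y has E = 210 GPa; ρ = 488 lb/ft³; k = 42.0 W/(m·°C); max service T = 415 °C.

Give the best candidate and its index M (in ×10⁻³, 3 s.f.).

candidate Y, M = 0.760×10⁻³

Screen on constraints: k ≥ 27.9 W/(m·K); max service T ≥ 350 °C. Survivors: candidate P, candidate Y.
Normalizing units and computing the index:
  candidate P: E = 409.0 GPa, ρ = 19200 kg/m³
  candidate Y: E = 210.0 GPa, ρ = 7817 kg/m³
  candidate Y: M = 0.760×10⁻³
  candidate P: M = 0.387×10⁻³
Candidate Y has the largest M.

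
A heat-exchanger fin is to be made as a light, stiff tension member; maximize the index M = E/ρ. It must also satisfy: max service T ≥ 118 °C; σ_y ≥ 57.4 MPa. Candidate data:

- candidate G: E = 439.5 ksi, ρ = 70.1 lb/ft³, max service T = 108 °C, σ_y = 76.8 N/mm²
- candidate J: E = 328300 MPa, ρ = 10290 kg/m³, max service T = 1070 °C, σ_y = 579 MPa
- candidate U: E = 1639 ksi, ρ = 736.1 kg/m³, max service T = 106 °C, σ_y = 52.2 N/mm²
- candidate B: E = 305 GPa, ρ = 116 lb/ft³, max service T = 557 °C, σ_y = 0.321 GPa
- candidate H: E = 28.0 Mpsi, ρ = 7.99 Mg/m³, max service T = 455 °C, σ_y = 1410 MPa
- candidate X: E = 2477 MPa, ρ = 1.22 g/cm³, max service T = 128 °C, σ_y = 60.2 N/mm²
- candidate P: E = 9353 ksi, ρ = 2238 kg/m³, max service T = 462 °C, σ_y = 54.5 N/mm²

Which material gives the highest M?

Screen on constraints: max service T ≥ 118 °C; σ_y ≥ 57.4 MPa. Survivors: candidate J, candidate B, candidate H, candidate X.
In SI units:
  candidate J: E = 328.3 GPa, ρ = 10290 kg/m³
  candidate B: E = 305.0 GPa, ρ = 1858 kg/m³
  candidate H: E = 193.1 GPa, ρ = 7990 kg/m³
  candidate X: E = 2.477 GPa, ρ = 1220 kg/m³
  candidate B: M = 164 MN·m/kg
  candidate J: M = 31.9 MN·m/kg
  candidate H: M = 24.2 MN·m/kg
  candidate X: M = 2.03 MN·m/kg
Candidate B has the largest M.

candidate B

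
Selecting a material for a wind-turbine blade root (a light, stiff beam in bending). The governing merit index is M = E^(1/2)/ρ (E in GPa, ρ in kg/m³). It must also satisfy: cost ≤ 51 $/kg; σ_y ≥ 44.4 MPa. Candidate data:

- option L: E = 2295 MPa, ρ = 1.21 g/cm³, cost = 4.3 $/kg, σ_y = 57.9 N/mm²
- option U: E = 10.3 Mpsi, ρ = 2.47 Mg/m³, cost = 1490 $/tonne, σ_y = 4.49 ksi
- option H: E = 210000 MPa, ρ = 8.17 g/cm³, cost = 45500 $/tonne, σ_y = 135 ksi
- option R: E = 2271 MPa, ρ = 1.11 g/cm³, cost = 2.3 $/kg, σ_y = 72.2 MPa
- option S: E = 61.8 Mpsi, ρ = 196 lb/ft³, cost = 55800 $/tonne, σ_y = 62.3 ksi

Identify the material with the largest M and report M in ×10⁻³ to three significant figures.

Screen on constraints: cost ≤ 51 $/kg; σ_y ≥ 44.4 MPa. Survivors: option L, option H, option R.
After converting to SI:
  option L: E = 2.295 GPa, ρ = 1210 kg/m³
  option H: E = 210.0 GPa, ρ = 8170 kg/m³
  option R: E = 2.271 GPa, ρ = 1110 kg/m³
  option H: M = 1.77×10⁻³
  option R: M = 1.36×10⁻³
  option L: M = 1.25×10⁻³
The maximum is for option H.

option H, M = 1.77×10⁻³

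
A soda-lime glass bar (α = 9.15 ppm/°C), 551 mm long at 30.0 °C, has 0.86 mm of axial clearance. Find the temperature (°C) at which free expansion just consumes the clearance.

α·L₀·ΔT = 0.86 mm ⇒ ΔT = 0.86 / (9.15×10⁻⁶ × 551.0) = 170.6 K.
T = 30.0 + 170.6 = 200.6 °C.

201 °C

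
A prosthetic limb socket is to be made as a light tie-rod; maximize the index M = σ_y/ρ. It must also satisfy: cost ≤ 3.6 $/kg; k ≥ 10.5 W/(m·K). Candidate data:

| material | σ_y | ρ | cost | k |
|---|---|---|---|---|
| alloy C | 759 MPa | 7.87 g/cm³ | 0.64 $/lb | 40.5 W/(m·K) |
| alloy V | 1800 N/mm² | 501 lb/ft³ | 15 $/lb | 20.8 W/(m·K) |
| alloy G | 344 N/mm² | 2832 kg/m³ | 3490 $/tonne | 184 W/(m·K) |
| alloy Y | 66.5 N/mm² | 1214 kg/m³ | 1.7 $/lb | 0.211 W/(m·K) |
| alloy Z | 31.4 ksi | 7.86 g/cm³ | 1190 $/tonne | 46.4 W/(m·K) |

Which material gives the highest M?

Screen on constraints: cost ≤ 3.6 $/kg; k ≥ 10.5 W/(m·K). Survivors: alloy C, alloy G, alloy Z.
Putting every candidate on a common basis:
  alloy C: σ_y = 759.0 MPa, ρ = 7870 kg/m³
  alloy G: σ_y = 344.0 MPa, ρ = 2832 kg/m³
  alloy Z: σ_y = 216.5 MPa, ρ = 7860 kg/m³
  alloy G: M = 121 kN·m/kg
  alloy C: M = 96.4 kN·m/kg
  alloy Z: M = 27.5 kN·m/kg
Alloy G has the largest M.

alloy G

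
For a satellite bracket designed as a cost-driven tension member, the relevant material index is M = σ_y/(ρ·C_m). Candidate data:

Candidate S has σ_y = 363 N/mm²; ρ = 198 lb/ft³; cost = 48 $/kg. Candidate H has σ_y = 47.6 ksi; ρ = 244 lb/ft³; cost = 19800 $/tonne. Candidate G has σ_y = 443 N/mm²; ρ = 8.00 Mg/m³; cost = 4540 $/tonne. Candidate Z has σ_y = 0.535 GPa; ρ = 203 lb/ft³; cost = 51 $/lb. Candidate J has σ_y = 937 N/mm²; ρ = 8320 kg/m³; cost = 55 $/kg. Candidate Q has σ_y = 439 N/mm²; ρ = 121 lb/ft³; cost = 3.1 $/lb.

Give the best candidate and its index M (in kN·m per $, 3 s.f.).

candidate Q, M = 33.1 kN·m per $

Convert each candidate to consistent units, then evaluate M:
  candidate S: σ_y = 363.0 MPa, ρ = 3172 kg/m³, cost = 48.00 $/kg
  candidate H: σ_y = 328.2 MPa, ρ = 3909 kg/m³, cost = 19.80 $/kg
  candidate G: σ_y = 443.0 MPa, ρ = 8000 kg/m³, cost = 4.540 $/kg
  candidate Z: σ_y = 535.0 MPa, ρ = 3252 kg/m³, cost = 112.4 $/kg
  candidate J: σ_y = 937.0 MPa, ρ = 8320 kg/m³, cost = 55.00 $/kg
  candidate Q: σ_y = 439.0 MPa, ρ = 1938 kg/m³, cost = 6.834 $/kg
  candidate Q: M = 33.1 kN·m per $
  candidate G: M = 12.2 kN·m per $
  candidate H: M = 4.24 kN·m per $
  candidate S: M = 2.38 kN·m per $
  candidate J: M = 2.05 kN·m per $
  candidate Z: M = 1.46 kN·m per $
Highest index: candidate Q.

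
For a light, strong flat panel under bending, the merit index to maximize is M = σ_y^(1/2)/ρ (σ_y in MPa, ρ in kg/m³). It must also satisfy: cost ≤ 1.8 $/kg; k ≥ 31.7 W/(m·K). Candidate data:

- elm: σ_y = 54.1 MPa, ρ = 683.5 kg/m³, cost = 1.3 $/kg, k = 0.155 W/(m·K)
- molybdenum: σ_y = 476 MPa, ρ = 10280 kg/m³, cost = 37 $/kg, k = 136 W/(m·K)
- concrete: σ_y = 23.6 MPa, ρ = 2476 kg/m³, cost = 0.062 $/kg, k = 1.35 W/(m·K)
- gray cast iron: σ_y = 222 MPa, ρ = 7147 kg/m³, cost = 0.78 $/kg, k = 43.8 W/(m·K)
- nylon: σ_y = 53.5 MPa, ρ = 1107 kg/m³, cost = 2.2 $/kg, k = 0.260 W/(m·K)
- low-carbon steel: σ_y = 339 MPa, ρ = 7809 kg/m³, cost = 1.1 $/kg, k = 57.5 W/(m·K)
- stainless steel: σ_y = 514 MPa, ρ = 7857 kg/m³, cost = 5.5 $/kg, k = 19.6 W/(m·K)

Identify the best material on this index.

Screen on constraints: cost ≤ 1.8 $/kg; k ≥ 31.7 W/(m·K). Survivors: gray cast iron, low-carbon steel.
Per-candidate index values:
  low-carbon steel: M = 2.36×10⁻³
  gray cast iron: M = 2.08×10⁻³
The maximum is for low-carbon steel.

low-carbon steel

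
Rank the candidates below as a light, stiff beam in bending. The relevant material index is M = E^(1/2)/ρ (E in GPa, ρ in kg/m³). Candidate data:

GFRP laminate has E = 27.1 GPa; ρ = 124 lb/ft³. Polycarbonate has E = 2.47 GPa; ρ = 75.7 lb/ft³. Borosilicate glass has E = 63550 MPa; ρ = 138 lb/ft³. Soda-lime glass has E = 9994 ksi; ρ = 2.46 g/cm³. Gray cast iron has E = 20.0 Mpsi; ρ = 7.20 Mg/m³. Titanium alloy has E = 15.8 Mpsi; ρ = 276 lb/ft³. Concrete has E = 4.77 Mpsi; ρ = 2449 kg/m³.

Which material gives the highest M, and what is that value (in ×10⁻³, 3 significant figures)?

borosilicate glass, M = 3.61×10⁻³

After converting to SI:
  GFRP laminate: E = 27.10 GPa, ρ = 1986 kg/m³
  polycarbonate: E = 2.470 GPa, ρ = 1213 kg/m³
  borosilicate glass: E = 63.55 GPa, ρ = 2211 kg/m³
  soda-lime glass: E = 68.91 GPa, ρ = 2460 kg/m³
  gray cast iron: E = 137.9 GPa, ρ = 7200 kg/m³
  titanium alloy: E = 108.9 GPa, ρ = 4421 kg/m³
  concrete: E = 32.89 GPa, ρ = 2449 kg/m³
  borosilicate glass: M = 3.61×10⁻³
  soda-lime glass: M = 3.37×10⁻³
  GFRP laminate: M = 2.62×10⁻³
  titanium alloy: M = 2.36×10⁻³
  concrete: M = 2.34×10⁻³
  gray cast iron: M = 1.63×10⁻³
  polycarbonate: M = 1.30×10⁻³
Borosilicate glass has the largest M.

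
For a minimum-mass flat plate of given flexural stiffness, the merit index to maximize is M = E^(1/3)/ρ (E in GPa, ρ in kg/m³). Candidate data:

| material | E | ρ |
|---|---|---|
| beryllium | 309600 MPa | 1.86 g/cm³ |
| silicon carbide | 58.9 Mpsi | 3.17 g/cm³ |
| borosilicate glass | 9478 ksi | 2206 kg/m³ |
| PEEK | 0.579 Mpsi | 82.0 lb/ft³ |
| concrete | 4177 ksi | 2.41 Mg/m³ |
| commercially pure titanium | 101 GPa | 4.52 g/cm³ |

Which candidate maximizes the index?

beryllium

Convert each candidate to consistent units, then evaluate M:
  beryllium: E = 309.6 GPa, ρ = 1860 kg/m³
  silicon carbide: E = 406.1 GPa, ρ = 3170 kg/m³
  borosilicate glass: E = 65.35 GPa, ρ = 2206 kg/m³
  PEEK: E = 3.992 GPa, ρ = 1314 kg/m³
  concrete: E = 28.80 GPa, ρ = 2410 kg/m³
  commercially pure titanium: E = 101.0 GPa, ρ = 4520 kg/m³
  beryllium: M = 3.64×10⁻³
  silicon carbide: M = 2.34×10⁻³
  borosilicate glass: M = 1.83×10⁻³
  concrete: M = 1.27×10⁻³
  PEEK: M = 1.21×10⁻³
  commercially pure titanium: M = 1.03×10⁻³
Beryllium ranks first.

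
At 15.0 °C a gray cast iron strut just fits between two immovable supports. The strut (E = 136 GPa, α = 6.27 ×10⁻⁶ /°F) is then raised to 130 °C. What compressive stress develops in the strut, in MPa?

177 MPa

α = 6.27×10⁻⁶/°F × 9/5 = 11.3×10⁻⁶/K.
ΔT = 115.0 K. Constrained thermal stress σ = E·α·ΔT = 136.0×10³ MPa × 11.3×10⁻⁶ × 115.0 = 177 MPa (compressive).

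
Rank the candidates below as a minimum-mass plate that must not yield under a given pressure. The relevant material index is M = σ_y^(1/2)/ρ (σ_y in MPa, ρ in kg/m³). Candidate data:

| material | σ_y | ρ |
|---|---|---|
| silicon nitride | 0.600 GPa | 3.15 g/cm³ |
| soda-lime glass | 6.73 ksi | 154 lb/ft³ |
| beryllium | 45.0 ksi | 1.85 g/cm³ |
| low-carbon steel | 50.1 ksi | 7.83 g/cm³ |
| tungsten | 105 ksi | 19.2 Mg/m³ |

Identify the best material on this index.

beryllium

In SI units:
  silicon nitride: σ_y = 600.0 MPa, ρ = 3150 kg/m³
  soda-lime glass: σ_y = 46.40 MPa, ρ = 2467 kg/m³
  beryllium: σ_y = 310.3 MPa, ρ = 1850 kg/m³
  low-carbon steel: σ_y = 345.4 MPa, ρ = 7830 kg/m³
  tungsten: σ_y = 723.9 MPa, ρ = 19200 kg/m³
  beryllium: M = 9.52×10⁻³
  silicon nitride: M = 7.78×10⁻³
  soda-lime glass: M = 2.76×10⁻³
  low-carbon steel: M = 2.37×10⁻³
  tungsten: M = 1.40×10⁻³
The maximum is for beryllium.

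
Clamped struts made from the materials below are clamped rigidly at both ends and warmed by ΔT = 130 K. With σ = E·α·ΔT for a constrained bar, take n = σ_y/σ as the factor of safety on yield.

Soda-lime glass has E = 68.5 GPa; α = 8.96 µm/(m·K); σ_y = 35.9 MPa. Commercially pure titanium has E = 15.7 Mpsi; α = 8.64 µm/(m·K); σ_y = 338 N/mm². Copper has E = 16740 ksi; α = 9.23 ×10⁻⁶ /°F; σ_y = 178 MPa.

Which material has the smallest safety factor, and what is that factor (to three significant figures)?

With everything in SI (GPa, ×10⁻⁶/K, MPa):
  soda-lime glass: E = 68.50, α = 8.96, σ_y = 35.90 → σ = 79.8 MPa, n = 0.450
  commercially pure titanium: E = 108.2, α = 8.64, σ_y = 338.0 → σ = 122 MPa, n = 2.78
  copper: E = 115.4, α = 16.6, σ_y = 178.0 → σ = 249 MPa, n = 0.714
The minimum is soda-lime glass at n = 0.450.

soda-lime glass, n = 0.450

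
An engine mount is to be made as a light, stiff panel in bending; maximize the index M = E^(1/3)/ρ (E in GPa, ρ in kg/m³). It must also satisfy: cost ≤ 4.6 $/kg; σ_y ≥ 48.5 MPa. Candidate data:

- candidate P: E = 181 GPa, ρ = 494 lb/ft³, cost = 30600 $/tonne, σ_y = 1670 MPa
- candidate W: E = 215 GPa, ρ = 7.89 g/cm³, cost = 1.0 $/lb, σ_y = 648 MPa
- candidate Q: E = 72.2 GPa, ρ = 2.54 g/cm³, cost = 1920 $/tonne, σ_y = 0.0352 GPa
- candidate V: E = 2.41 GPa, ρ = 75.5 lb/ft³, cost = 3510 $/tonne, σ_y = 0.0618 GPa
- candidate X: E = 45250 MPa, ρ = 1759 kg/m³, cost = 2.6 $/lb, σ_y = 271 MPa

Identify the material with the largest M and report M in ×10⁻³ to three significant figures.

Screen on constraints: cost ≤ 4.6 $/kg; σ_y ≥ 48.5 MPa. Survivors: candidate W, candidate V.
Normalizing units and computing the index:
  candidate W: E = 215.0 GPa, ρ = 7890 kg/m³
  candidate V: E = 2.410 GPa, ρ = 1209 kg/m³
  candidate V: M = 1.11×10⁻³
  candidate W: M = 0.759×10⁻³
The maximum is for candidate V.

candidate V, M = 1.11×10⁻³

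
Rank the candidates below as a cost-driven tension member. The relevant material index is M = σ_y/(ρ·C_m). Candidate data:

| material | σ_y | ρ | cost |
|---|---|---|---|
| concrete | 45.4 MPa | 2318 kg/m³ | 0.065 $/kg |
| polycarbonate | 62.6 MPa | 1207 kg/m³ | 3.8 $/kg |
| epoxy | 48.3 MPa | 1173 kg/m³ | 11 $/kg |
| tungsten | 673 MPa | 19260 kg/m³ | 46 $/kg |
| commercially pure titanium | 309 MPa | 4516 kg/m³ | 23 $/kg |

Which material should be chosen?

Evaluate M for each candidate:
  concrete: M = 301 kN·m per $
  polycarbonate: M = 13.6 kN·m per $
  epoxy: M = 3.74 kN·m per $
  commercially pure titanium: M = 2.97 kN·m per $
  tungsten: M = 0.760 kN·m per $
Concrete ranks first.

concrete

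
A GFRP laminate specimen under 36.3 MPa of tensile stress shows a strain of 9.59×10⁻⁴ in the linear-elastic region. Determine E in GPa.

37.9 GPa

E = σ/ε = 36.3 MPa / 9.59×10⁻⁴ = 37850 MPa = 37.9 GPa.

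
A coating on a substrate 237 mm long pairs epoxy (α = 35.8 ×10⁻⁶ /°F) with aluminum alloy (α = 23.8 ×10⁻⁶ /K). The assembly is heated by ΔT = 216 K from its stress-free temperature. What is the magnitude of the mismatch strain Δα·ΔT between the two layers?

8.78×10⁻³

epoxy: α = 35.8×10⁻⁶/°F × 9/5 = 64.4×10⁻⁶/K.
Δα = |64.4 − 23.8|×10⁻⁶/K = 40.6×10⁻⁶/K.
Mismatch strain = Δα·ΔT = 40.6×10⁻⁶ × 216.0 = 8.78×10⁻³.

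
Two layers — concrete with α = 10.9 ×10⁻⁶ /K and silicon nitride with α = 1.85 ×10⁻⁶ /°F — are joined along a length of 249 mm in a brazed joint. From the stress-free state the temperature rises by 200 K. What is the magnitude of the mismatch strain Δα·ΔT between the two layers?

1.51×10⁻³

silicon nitride: α = 1.85×10⁻⁶/°F × 9/5 = 3.33×10⁻⁶/K.
Δα = |10.9 − 3.33|×10⁻⁶/K = 7.57×10⁻⁶/K.
Mismatch strain = Δα·ΔT = 7.57×10⁻⁶ × 200.0 = 1.51×10⁻³.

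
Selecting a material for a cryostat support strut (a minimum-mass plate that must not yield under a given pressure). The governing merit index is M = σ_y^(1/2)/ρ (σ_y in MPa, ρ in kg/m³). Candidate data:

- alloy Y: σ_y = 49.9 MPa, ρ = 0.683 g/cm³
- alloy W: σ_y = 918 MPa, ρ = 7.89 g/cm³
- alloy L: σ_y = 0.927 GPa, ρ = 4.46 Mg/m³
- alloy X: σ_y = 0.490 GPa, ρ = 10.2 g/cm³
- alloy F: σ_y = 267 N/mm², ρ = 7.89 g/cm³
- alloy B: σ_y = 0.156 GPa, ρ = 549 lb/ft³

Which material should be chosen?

Convert each candidate to consistent units, then evaluate M:
  alloy Y: σ_y = 49.90 MPa, ρ = 683.0 kg/m³
  alloy W: σ_y = 918.0 MPa, ρ = 7890 kg/m³
  alloy L: σ_y = 927.0 MPa, ρ = 4460 kg/m³
  alloy X: σ_y = 490.0 MPa, ρ = 10200 kg/m³
  alloy F: σ_y = 267.0 MPa, ρ = 7890 kg/m³
  alloy B: σ_y = 156.0 MPa, ρ = 8794 kg/m³
  alloy Y: M = 10.3×10⁻³
  alloy L: M = 6.83×10⁻³
  alloy W: M = 3.84×10⁻³
  alloy X: M = 2.17×10⁻³
  alloy F: M = 2.07×10⁻³
  alloy B: M = 1.42×10⁻³
Highest index: alloy Y.

alloy Y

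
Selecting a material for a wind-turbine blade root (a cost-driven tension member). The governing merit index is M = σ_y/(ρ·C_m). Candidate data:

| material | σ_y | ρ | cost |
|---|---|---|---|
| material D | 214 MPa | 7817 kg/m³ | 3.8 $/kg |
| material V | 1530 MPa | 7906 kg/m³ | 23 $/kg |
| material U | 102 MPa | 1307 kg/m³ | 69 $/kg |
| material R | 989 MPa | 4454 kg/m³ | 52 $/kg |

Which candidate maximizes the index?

Per-candidate index values:
  material V: M = 8.41 kN·m per $
  material D: M = 7.20 kN·m per $
  material R: M = 4.27 kN·m per $
  material U: M = 1.13 kN·m per $
Material V has the largest M.

material V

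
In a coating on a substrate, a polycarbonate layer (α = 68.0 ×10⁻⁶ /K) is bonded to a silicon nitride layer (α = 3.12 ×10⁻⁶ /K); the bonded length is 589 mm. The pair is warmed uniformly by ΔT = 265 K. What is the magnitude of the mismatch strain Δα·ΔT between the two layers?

0.0172

Δα = |68.0 − 3.12|×10⁻⁶/K = 64.9×10⁻⁶/K.
Mismatch strain = Δα·ΔT = 64.9×10⁻⁶ × 265.0 = 0.0172.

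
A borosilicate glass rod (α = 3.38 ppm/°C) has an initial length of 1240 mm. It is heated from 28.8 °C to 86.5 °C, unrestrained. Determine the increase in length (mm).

ΔT = 86.5 − 28.8 = 57.70 K.
ΔL = α·L₀·ΔT = 3.38×10⁻⁶ × 1240 mm × 57.70 K = 0.242 mm.

0.242 mm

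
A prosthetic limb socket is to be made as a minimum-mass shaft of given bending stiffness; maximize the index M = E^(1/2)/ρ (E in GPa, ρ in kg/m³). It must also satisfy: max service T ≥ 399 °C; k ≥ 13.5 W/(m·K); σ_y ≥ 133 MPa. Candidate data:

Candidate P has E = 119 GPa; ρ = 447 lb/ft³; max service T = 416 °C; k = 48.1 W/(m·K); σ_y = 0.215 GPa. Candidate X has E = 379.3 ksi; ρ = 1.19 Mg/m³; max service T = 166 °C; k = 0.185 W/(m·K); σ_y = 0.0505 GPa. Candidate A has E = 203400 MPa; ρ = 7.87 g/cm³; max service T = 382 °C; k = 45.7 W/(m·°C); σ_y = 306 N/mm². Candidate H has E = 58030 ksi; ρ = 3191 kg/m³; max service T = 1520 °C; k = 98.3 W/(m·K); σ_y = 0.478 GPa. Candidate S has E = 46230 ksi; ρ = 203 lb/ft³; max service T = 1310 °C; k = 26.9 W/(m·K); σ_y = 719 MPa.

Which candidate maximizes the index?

candidate H

Screen on constraints: max service T ≥ 399 °C; k ≥ 13.5 W/(m·K); σ_y ≥ 133 MPa. Survivors: candidate P, candidate H, candidate S.
Convert each candidate to consistent units, then evaluate M:
  candidate P: E = 119.0 GPa, ρ = 7160 kg/m³
  candidate H: E = 400.1 GPa, ρ = 3191 kg/m³
  candidate S: E = 318.7 GPa, ρ = 3252 kg/m³
  candidate H: M = 6.27×10⁻³
  candidate S: M = 5.49×10⁻³
  candidate P: M = 1.52×10⁻³
Candidate H has the largest M.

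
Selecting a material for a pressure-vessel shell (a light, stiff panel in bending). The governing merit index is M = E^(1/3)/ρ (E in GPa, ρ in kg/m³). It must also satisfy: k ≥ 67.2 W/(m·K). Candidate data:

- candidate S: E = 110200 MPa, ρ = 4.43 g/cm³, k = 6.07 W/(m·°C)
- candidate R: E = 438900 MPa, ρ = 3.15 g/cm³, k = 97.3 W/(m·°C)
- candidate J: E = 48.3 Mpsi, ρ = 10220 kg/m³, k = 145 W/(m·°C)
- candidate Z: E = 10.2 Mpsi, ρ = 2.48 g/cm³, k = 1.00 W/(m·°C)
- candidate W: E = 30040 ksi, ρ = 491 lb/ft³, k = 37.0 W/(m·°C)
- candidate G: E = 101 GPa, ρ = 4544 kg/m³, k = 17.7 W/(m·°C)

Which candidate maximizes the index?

candidate R

Screen on constraints: k ≥ 67.2 W/(m·K). Survivors: candidate R, candidate J.
Putting every candidate on a common basis:
  candidate R: E = 438.9 GPa, ρ = 3150 kg/m³
  candidate J: E = 333.0 GPa, ρ = 10220 kg/m³
  candidate R: M = 2.41×10⁻³
  candidate J: M = 0.678×10⁻³
Candidate R has the largest M.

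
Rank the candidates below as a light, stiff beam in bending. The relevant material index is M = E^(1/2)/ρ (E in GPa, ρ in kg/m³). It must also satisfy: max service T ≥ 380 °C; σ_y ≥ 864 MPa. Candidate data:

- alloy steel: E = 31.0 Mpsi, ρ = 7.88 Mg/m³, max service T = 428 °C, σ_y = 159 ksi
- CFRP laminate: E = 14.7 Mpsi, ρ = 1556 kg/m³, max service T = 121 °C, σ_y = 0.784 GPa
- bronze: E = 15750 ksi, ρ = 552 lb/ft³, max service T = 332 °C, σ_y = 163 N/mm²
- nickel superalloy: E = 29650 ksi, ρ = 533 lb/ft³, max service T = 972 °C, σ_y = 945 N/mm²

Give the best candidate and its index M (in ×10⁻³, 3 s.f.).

alloy steel, M = 1.86×10⁻³

Screen on constraints: max service T ≥ 380 °C; σ_y ≥ 864 MPa. Survivors: alloy steel, nickel superalloy.
In SI units:
  alloy steel: E = 213.7 GPa, ρ = 7880 kg/m³
  nickel superalloy: E = 204.4 GPa, ρ = 8538 kg/m³
  alloy steel: M = 1.86×10⁻³
  nickel superalloy: M = 1.67×10⁻³
The maximum is for alloy steel.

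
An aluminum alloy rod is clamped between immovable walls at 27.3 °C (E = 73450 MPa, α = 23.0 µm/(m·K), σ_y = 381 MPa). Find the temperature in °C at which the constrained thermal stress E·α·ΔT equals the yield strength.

E = 73450 MPa = 73.45 GPa.
E·α·ΔT = 381.0 MPa ⇒ ΔT = 381.0 / (73.45×10³ × 23.0×10⁻⁶) = 225.5 K.
T = 27.3 + 225.5 = 252.8 °C.

253 °C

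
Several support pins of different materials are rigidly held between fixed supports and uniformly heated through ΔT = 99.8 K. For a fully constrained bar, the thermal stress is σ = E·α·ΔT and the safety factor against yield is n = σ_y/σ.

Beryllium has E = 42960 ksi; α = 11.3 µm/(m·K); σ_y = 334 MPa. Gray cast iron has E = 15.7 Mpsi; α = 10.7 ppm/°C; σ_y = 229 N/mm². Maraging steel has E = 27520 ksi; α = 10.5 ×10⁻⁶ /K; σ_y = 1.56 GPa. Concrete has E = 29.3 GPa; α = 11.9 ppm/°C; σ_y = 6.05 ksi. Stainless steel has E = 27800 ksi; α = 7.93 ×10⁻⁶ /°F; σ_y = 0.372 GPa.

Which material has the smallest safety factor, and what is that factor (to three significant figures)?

In consistent units (E in GPa, α in ×10⁻⁶/K, σ_y in MPa):
  beryllium: E = 296.2, α = 11.3, σ_y = 334.0 → σ = 334 MPa, n = 1.00
  gray cast iron: E = 108.2, α = 10.7, σ_y = 229.0 → σ = 116 MPa, n = 1.98
  maraging steel: E = 189.7, α = 10.5, σ_y = 1560 → σ = 199 MPa, n = 7.85
  concrete: E = 29.30, α = 11.9, σ_y = 41.71 → σ = 34.8 MPa, n = 1.20
  stainless steel: E = 191.7, α = 14.3, σ_y = 372.0 → σ = 273 MPa, n = 1.36
Beryllium has the lowest safety factor, n = 1.00.

beryllium, n = 1.00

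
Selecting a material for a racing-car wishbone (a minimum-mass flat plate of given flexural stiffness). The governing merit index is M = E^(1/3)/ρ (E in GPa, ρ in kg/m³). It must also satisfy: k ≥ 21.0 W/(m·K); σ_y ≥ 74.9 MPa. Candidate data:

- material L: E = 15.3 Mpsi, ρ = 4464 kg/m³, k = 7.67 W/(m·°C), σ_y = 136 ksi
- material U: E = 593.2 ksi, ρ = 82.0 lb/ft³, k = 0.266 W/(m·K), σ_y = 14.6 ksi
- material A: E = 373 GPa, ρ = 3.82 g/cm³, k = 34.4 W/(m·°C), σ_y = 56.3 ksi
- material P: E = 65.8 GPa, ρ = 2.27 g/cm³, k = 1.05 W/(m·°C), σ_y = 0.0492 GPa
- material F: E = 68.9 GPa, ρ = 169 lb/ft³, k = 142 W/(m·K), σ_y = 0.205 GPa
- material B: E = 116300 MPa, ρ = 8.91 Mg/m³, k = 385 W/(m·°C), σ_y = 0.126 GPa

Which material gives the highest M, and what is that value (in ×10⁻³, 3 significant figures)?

Screen on constraints: k ≥ 21.0 W/(m·K); σ_y ≥ 74.9 MPa. Survivors: material A, material F, material B.
After converting to SI:
  material A: E = 373.0 GPa, ρ = 3820 kg/m³
  material F: E = 68.90 GPa, ρ = 2707 kg/m³
  material B: E = 116.3 GPa, ρ = 8910 kg/m³
  material A: M = 1.88×10⁻³
  material F: M = 1.51×10⁻³
  material B: M = 0.548×10⁻³
Highest index: material A.

material A, M = 1.88×10⁻³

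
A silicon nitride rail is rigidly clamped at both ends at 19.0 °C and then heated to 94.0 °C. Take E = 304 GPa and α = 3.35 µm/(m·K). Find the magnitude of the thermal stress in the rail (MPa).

76.4 MPa

ΔT = 75.00 K. Constrained thermal stress σ = E·α·ΔT = 304.0×10³ MPa × 3.35×10⁻⁶ × 75.00 = 76.4 MPa (compressive).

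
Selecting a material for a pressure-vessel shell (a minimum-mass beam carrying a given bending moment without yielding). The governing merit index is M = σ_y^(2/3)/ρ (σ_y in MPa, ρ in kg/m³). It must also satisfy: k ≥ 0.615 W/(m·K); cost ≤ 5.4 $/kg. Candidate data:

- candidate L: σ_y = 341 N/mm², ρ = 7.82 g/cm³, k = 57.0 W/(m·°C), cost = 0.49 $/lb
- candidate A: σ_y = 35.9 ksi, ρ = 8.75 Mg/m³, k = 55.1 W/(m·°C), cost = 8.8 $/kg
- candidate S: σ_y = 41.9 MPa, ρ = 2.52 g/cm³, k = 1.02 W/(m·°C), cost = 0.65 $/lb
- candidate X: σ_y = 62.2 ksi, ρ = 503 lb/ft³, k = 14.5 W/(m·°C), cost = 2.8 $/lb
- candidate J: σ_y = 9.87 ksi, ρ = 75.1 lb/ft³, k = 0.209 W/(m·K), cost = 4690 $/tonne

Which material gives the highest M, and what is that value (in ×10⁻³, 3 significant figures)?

Screen on constraints: k ≥ 0.615 W/(m·K); cost ≤ 5.4 $/kg. Survivors: candidate L, candidate S.
After converting to SI:
  candidate L: σ_y = 341.0 MPa, ρ = 7820 kg/m³
  candidate S: σ_y = 41.90 MPa, ρ = 2520 kg/m³
  candidate L: M = 6.24×10⁻³
  candidate S: M = 4.79×10⁻³
Candidate L ranks first.

candidate L, M = 6.24×10⁻³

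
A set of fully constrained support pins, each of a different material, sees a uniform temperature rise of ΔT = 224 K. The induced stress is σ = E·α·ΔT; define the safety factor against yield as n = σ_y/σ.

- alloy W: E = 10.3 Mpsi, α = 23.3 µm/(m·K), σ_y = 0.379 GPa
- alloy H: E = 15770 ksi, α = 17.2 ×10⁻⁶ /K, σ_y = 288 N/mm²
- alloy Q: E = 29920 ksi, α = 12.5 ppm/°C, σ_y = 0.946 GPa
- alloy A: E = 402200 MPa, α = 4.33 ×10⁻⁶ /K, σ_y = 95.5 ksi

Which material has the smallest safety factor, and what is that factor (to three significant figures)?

alloy H, n = 0.687

With everything in SI (GPa, ×10⁻⁶/K, MPa):
  alloy W: E = 71.02, α = 23.3, σ_y = 379.0 → σ = 371 MPa, n = 1.02
  alloy H: E = 108.7, α = 17.2, σ_y = 288.0 → σ = 419 MPa, n = 0.687
  alloy Q: E = 206.3, α = 12.5, σ_y = 946.0 → σ = 578 MPa, n = 1.64
  alloy A: E = 402.2, α = 4.33, σ_y = 658.4 → σ = 390 MPa, n = 1.69
The minimum is alloy H at n = 0.687.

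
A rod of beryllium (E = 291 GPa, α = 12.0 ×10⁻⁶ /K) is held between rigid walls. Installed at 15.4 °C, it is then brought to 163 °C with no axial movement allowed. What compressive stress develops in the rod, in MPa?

ΔT = 147.6 K. Constrained thermal stress σ = E·α·ΔT = 291.0×10³ MPa × 12.0×10⁻⁶ × 147.6 = 515 MPa (compressive).

515 MPa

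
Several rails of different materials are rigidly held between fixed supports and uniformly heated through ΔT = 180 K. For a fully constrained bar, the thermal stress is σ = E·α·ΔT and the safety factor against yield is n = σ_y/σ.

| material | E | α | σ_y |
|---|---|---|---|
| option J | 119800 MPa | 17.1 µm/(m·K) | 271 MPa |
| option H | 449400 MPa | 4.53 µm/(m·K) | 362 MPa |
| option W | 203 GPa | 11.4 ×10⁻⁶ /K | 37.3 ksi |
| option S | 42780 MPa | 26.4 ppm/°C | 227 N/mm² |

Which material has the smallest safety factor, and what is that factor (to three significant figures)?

option W, n = 0.617

Converting E to GPa, α to ×10⁻⁶/K, σ_y to MPa, then σ and n for each:
  option J: E = 119.8, α = 17.1, σ_y = 271.0 → σ = 369 MPa, n = 0.735
  option H: E = 449.4, α = 4.53, σ_y = 362.0 → σ = 366 MPa, n = 0.988
  option W: E = 203.0, α = 11.4, σ_y = 257.2 → σ = 417 MPa, n = 0.617
  option S: E = 42.78, α = 26.4, σ_y = 227.0 → σ = 203 MPa, n = 1.12
Smallest n: option W with n = 0.617.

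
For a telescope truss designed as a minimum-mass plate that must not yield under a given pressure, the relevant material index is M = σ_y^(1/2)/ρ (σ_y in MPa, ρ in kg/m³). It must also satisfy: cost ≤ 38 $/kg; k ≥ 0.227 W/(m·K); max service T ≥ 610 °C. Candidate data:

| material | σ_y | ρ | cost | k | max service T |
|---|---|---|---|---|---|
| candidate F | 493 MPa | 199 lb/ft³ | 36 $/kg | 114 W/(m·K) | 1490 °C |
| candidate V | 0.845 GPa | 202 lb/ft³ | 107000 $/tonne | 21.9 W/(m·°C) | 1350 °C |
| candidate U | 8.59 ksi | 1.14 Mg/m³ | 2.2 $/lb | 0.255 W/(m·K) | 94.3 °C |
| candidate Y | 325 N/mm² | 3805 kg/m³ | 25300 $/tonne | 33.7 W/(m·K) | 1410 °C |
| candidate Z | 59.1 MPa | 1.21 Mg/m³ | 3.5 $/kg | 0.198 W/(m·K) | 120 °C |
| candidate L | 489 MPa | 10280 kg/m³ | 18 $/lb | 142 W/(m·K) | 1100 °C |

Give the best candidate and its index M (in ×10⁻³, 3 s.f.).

Screen on constraints: cost ≤ 38 $/kg; k ≥ 0.227 W/(m·K); max service T ≥ 610 °C. Survivors: candidate F, candidate Y.
Normalizing units and computing the index:
  candidate F: σ_y = 493.0 MPa, ρ = 3188 kg/m³
  candidate Y: σ_y = 325.0 MPa, ρ = 3805 kg/m³
  candidate F: M = 6.97×10⁻³
  candidate Y: M = 4.74×10⁻³
The maximum is for candidate F.

candidate F, M = 6.97×10⁻³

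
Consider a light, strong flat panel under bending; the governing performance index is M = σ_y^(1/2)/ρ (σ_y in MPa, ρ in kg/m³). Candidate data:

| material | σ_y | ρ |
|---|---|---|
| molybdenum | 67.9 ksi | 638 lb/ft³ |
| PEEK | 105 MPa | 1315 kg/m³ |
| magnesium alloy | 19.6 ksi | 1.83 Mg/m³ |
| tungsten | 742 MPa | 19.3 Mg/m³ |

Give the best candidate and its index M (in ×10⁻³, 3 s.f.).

PEEK, M = 7.79×10⁻³

After converting to SI:
  molybdenum: σ_y = 468.2 MPa, ρ = 10220 kg/m³
  PEEK: σ_y = 105.0 MPa, ρ = 1315 kg/m³
  magnesium alloy: σ_y = 135.1 MPa, ρ = 1830 kg/m³
  tungsten: σ_y = 742.0 MPa, ρ = 19300 kg/m³
  PEEK: M = 7.79×10⁻³
  magnesium alloy: M = 6.35×10⁻³
  molybdenum: M = 2.12×10⁻³
  tungsten: M = 1.41×10⁻³
The maximum is for PEEK.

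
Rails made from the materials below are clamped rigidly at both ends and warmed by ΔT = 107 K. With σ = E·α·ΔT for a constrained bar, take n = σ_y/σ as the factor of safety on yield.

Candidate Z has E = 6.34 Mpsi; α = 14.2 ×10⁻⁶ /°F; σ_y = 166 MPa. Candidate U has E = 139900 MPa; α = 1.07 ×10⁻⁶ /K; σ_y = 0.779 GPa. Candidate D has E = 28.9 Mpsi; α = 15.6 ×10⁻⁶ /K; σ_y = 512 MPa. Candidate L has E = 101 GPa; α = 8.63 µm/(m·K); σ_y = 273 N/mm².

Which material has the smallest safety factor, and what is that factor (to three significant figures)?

candidate Z, n = 1.39

With everything in SI (GPa, ×10⁻⁶/K, MPa):
  candidate Z: E = 43.71, α = 25.6, σ_y = 166.0 → σ = 120 MPa, n = 1.39
  candidate U: E = 139.9, α = 1.07, σ_y = 779.0 → σ = 16.0 MPa, n = 48.6
  candidate D: E = 199.3, α = 15.6, σ_y = 512.0 → σ = 333 MPa, n = 1.54
  candidate L: E = 101.0, α = 8.63, σ_y = 273.0 → σ = 93.3 MPa, n = 2.93
The minimum is candidate Z at n = 1.39.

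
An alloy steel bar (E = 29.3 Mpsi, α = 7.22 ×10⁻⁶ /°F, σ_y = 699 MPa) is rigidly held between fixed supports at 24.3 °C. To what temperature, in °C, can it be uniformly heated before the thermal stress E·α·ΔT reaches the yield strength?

291 °C

E = 29.3 Mpsi = 202.0 GPa.
α = 7.22×10⁻⁶/°F × 9/5 = 13.0×10⁻⁶/K.
E·α·ΔT = 699.0 MPa ⇒ ΔT = 699.0 / (202.0×10³ × 13.0×10⁻⁶) = 266.2 K.
T = 24.3 + 266.2 = 290.5 °C.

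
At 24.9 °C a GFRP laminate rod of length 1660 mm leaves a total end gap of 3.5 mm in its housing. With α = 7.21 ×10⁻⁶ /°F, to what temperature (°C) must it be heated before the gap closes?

α = 7.21×10⁻⁶/°F × 9/5 = 13.0×10⁻⁶/K.
α·L₀·ΔT = 3.5 mm ⇒ ΔT = 3.5 / (13.0×10⁻⁶ × 1660.0) = 162.5 K.
T = 24.9 + 162.5 = 187.4 °C.

187 °C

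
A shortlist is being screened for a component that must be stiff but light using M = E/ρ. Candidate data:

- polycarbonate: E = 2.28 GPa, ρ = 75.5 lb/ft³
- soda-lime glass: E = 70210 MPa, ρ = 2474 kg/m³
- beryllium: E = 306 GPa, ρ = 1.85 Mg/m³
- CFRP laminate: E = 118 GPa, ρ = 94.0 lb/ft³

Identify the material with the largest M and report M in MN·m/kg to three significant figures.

beryllium, M = 165 MN·m/kg

In SI units:
  polycarbonate: E = 2.280 GPa, ρ = 1209 kg/m³
  soda-lime glass: E = 70.21 GPa, ρ = 2474 kg/m³
  beryllium: E = 306.0 GPa, ρ = 1850 kg/m³
  CFRP laminate: E = 118.0 GPa, ρ = 1506 kg/m³
  beryllium: M = 165 MN·m/kg
  CFRP laminate: M = 78.4 MN·m/kg
  soda-lime glass: M = 28.4 MN·m/kg
  polycarbonate: M = 1.89 MN·m/kg
Highest index: beryllium.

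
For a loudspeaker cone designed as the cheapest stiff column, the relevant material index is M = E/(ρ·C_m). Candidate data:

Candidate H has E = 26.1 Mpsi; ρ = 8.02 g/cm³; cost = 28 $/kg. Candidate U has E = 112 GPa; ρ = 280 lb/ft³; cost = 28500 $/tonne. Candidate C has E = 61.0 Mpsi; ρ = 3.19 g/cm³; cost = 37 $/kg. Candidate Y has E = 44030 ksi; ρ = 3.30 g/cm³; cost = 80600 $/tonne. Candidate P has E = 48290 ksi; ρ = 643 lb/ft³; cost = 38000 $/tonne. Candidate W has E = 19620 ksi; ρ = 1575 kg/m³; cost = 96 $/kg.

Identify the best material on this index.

candidate C

Putting every candidate on a common basis:
  candidate H: E = 180.0 GPa, ρ = 8020 kg/m³, cost = 28.00 $/kg
  candidate U: E = 112.0 GPa, ρ = 4485 kg/m³, cost = 28.50 $/kg
  candidate C: E = 420.6 GPa, ρ = 3190 kg/m³, cost = 37.00 $/kg
  candidate Y: E = 303.6 GPa, ρ = 3300 kg/m³, cost = 80.60 $/kg
  candidate P: E = 332.9 GPa, ρ = 10300 kg/m³, cost = 38.00 $/kg
  candidate W: E = 135.3 GPa, ρ = 1575 kg/m³, cost = 96.00 $/kg
  candidate C: M = 3.56 MN·m per $
  candidate Y: M = 1.14 MN·m per $
  candidate W: M = 0.895 MN·m per $
  candidate U: M = 0.876 MN·m per $
  candidate P: M = 0.851 MN·m per $
  candidate H: M = 0.801 MN·m per $
Candidate C has the largest M.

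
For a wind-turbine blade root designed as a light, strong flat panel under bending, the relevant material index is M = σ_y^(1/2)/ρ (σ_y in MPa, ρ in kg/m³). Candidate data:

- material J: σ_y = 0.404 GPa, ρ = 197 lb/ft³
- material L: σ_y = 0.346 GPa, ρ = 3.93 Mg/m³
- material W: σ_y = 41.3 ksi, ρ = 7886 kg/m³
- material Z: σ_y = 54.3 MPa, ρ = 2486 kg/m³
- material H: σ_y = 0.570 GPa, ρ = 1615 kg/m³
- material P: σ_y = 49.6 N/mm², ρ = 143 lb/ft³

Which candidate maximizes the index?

Normalizing units and computing the index:
  material J: σ_y = 404.0 MPa, ρ = 3156 kg/m³
  material L: σ_y = 346.0 MPa, ρ = 3930 kg/m³
  material W: σ_y = 284.8 MPa, ρ = 7886 kg/m³
  material Z: σ_y = 54.30 MPa, ρ = 2486 kg/m³
  material H: σ_y = 570.0 MPa, ρ = 1615 kg/m³
  material P: σ_y = 49.60 MPa, ρ = 2291 kg/m³
  material H: M = 14.8×10⁻³
  material J: M = 6.37×10⁻³
  material L: M = 4.73×10⁻³
  material P: M = 3.07×10⁻³
  material Z: M = 2.96×10⁻³
  material W: M = 2.14×10⁻³
Material H ranks first.

material H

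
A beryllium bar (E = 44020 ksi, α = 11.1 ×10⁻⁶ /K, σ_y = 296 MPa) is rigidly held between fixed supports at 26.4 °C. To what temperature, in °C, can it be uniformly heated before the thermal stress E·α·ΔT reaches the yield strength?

E = 44020 ksi = 303.5 GPa.
E·α·ΔT = 296.0 MPa ⇒ ΔT = 296.0 / (303.5×10³ × 11.1×10⁻⁶) = 87.86 K.
T = 26.4 + 87.86 = 114.3 °C.

114 °C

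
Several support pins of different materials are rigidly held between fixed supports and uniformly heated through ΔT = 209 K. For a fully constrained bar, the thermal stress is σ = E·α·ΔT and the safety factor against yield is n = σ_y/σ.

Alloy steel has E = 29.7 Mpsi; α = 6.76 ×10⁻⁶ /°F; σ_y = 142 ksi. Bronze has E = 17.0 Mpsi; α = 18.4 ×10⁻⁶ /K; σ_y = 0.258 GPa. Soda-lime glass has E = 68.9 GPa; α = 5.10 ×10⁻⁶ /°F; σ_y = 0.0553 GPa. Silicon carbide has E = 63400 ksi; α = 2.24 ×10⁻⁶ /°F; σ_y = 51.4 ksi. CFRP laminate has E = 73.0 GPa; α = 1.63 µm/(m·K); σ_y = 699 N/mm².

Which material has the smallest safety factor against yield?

soda-lime glass

With everything in SI (GPa, ×10⁻⁶/K, MPa):
  alloy steel: E = 204.8, α = 12.2, σ_y = 979.1 → σ = 521 MPa, n = 1.88
  bronze: E = 117.2, α = 18.4, σ_y = 258.0 → σ = 451 MPa, n = 0.572
  soda-lime glass: E = 68.90, α = 9.18, σ_y = 55.30 → σ = 132 MPa, n = 0.418
  silicon carbide: E = 437.1, α = 4.03, σ_y = 354.4 → σ = 368 MPa, n = 0.962
  CFRP laminate: E = 73.00, α = 1.63, σ_y = 699.0 → σ = 24.9 MPa, n = 28.1
Soda-lime glass has the lowest safety factor, n = 0.418.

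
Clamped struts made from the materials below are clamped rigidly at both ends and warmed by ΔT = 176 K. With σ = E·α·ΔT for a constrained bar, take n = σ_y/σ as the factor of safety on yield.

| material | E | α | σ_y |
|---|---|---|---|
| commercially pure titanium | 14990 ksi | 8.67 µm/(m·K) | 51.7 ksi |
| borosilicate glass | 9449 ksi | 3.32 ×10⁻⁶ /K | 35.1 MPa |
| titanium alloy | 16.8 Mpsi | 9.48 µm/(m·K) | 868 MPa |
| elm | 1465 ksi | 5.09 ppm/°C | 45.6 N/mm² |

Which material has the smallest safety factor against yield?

borosilicate glass

With everything in SI (GPa, ×10⁻⁶/K, MPa):
  commercially pure titanium: E = 103.4, α = 8.67, σ_y = 356.5 → σ = 158 MPa, n = 2.26
  borosilicate glass: E = 65.15, α = 3.32, σ_y = 35.10 → σ = 38.1 MPa, n = 0.922
  titanium alloy: E = 115.8, α = 9.48, σ_y = 868.0 → σ = 193 MPa, n = 4.49
  elm: E = 10.10, α = 5.09, σ_y = 45.60 → σ = 9.05 MPa, n = 5.04
Smallest n: borosilicate glass with n = 0.922.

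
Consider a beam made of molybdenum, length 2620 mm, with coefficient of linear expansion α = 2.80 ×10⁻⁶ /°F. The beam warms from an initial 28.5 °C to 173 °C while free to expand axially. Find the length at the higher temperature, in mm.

Convert α: 2.80×10⁻⁶/°F × (9/5) = 5.04×10⁻⁶/K.
ΔT = 173 − 28.5 = 144.5 K.
ΔL = α·L₀·ΔT = 5.04×10⁻⁶ × 2620 mm × 144.5 K = 1.91 mm.
L = L₀ + ΔL = 2620 + 1.91 = 2621.9 mm.

2621.9 mm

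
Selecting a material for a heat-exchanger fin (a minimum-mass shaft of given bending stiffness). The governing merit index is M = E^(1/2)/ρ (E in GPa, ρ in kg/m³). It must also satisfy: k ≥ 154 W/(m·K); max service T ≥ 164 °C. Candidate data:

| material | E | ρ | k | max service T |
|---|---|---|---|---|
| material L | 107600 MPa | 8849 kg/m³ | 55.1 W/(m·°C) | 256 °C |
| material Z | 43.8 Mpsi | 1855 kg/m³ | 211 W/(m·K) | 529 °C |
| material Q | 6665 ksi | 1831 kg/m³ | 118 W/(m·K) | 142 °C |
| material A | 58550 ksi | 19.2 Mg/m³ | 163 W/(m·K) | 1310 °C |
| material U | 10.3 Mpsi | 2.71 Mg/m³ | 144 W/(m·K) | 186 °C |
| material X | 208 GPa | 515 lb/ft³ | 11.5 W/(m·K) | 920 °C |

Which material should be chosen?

material Z

Screen on constraints: k ≥ 154 W/(m·K); max service T ≥ 164 °C. Survivors: material Z, material A.
In SI units:
  material Z: E = 302.0 GPa, ρ = 1855 kg/m³
  material A: E = 403.7 GPa, ρ = 19200 kg/m³
  material Z: M = 9.37×10⁻³
  material A: M = 1.05×10⁻³
Material Z has the largest M.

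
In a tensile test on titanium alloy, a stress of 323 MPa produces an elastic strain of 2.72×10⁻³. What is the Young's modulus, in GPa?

E = σ/ε = 323 MPa / 2.72×10⁻³ = 118700 MPa = 119 GPa.

119 GPa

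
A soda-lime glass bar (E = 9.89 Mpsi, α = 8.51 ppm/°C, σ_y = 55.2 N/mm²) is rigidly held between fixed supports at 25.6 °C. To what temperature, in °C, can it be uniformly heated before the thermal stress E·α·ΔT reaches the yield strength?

E = 9.89 Mpsi = 68.19 GPa.
σ_y = 55.2 N/mm² = 55.20 MPa.
E·α·ΔT = 55.20 MPa ⇒ ΔT = 55.20 / (68.19×10³ × 8.51×10⁻⁶) = 95.12 K.
T = 25.6 + 95.12 = 120.7 °C.

121 °C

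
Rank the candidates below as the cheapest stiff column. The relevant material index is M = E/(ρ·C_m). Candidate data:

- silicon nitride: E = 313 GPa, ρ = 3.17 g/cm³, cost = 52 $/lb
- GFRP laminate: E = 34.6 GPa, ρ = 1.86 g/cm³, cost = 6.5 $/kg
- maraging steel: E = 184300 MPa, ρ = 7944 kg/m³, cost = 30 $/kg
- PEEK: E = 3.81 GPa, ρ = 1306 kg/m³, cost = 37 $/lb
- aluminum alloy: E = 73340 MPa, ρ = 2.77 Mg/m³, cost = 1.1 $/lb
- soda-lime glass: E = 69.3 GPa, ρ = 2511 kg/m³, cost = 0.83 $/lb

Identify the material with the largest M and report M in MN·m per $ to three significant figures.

Putting every candidate on a common basis:
  silicon nitride: E = 313.0 GPa, ρ = 3170 kg/m³, cost = 114.6 $/kg
  GFRP laminate: E = 34.60 GPa, ρ = 1860 kg/m³, cost = 6.500 $/kg
  maraging steel: E = 184.3 GPa, ρ = 7944 kg/m³, cost = 30.00 $/kg
  PEEK: E = 3.810 GPa, ρ = 1306 kg/m³, cost = 81.57 $/kg
  aluminum alloy: E = 73.34 GPa, ρ = 2770 kg/m³, cost = 2.425 $/kg
  soda-lime glass: E = 69.30 GPa, ρ = 2511 kg/m³, cost = 1.830 $/kg
  soda-lime glass: M = 15.1 MN·m per $
  aluminum alloy: M = 10.9 MN·m per $
  GFRP laminate: M = 2.86 MN·m per $
  silicon nitride: M = 0.861 MN·m per $
  maraging steel: M = 0.773 MN·m per $
  PEEK: M = 0.0358 MN·m per $
Soda-lime glass has the largest M.

soda-lime glass, M = 15.1 MN·m per $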